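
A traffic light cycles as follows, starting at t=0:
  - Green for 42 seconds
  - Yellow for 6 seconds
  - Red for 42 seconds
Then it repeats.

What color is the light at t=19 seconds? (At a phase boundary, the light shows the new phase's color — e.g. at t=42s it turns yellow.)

Cycle length = 42 + 6 + 42 = 90s
t = 19, phase_t = 19 mod 90 = 19
19 < 42 (green end) → GREEN

Answer: green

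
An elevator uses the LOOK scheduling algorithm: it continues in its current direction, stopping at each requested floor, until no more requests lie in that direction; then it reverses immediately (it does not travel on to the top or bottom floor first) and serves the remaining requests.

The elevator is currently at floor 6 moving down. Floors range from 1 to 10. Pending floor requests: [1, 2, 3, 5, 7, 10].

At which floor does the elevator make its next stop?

Answer: 5

Derivation:
Current floor: 6, direction: down
Requests above: [7, 10]
Requests below: [1, 2, 3, 5]
Moving down and requests lie below → nearest below is max([1, 2, 3, 5]) = 5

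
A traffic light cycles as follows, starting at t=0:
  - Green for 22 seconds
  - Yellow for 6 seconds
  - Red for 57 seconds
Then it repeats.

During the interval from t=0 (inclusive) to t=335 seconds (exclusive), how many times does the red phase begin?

Cycle = 22+6+57 = 85s
red phase starts at t = k*85 + 28 for k=0,1,2,...
Need k*85+28 < 335 → k < 3.612
k ∈ {0, ..., 3} → 4 starts

Answer: 4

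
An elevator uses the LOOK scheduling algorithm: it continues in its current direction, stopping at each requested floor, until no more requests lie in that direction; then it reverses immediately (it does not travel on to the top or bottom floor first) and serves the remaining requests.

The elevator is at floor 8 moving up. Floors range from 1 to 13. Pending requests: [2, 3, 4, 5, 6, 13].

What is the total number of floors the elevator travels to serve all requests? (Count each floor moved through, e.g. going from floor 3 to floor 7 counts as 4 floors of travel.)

Answer: 16

Derivation:
Start at floor 8 moving up, LOOK stop order: [13, 6, 5, 4, 3, 2]
  8 → 13: |13-8| = 5, total = 5
  13 → 6: |6-13| = 7, total = 12
  6 → 5: |5-6| = 1, total = 13
  5 → 4: |4-5| = 1, total = 14
  4 → 3: |3-4| = 1, total = 15
  3 → 2: |2-3| = 1, total = 16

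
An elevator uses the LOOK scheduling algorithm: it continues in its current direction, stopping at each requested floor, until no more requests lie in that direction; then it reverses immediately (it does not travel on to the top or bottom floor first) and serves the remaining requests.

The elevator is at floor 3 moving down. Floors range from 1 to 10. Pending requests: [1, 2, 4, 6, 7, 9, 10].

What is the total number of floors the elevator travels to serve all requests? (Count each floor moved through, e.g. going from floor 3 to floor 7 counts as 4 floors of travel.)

Start at floor 3 moving down, LOOK stop order: [2, 1, 4, 6, 7, 9, 10]
  3 → 2: |2-3| = 1, total = 1
  2 → 1: |1-2| = 1, total = 2
  1 → 4: |4-1| = 3, total = 5
  4 → 6: |6-4| = 2, total = 7
  6 → 7: |7-6| = 1, total = 8
  7 → 9: |9-7| = 2, total = 10
  9 → 10: |10-9| = 1, total = 11

Answer: 11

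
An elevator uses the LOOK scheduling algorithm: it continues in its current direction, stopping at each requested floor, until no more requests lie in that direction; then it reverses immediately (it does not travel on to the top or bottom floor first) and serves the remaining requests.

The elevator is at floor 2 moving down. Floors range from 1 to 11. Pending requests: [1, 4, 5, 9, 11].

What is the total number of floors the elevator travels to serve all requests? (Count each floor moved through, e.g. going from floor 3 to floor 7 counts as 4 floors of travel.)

Answer: 11

Derivation:
Start at floor 2 moving down, LOOK stop order: [1, 4, 5, 9, 11]
  2 → 1: |1-2| = 1, total = 1
  1 → 4: |4-1| = 3, total = 4
  4 → 5: |5-4| = 1, total = 5
  5 → 9: |9-5| = 4, total = 9
  9 → 11: |11-9| = 2, total = 11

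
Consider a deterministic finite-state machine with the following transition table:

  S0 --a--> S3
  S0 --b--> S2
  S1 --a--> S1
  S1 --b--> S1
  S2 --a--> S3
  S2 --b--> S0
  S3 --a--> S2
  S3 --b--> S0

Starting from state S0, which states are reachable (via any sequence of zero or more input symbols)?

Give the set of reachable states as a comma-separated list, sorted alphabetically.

BFS from S0:
  visit S0: S0--a-->S3 (new), S0--b-->S2 (new)
  visit S3: S3--a-->S2 (seen), S3--b-->S0 (seen)
  visit S2: S2--a-->S3 (seen), S2--b-->S0 (seen)

Answer: S0, S2, S3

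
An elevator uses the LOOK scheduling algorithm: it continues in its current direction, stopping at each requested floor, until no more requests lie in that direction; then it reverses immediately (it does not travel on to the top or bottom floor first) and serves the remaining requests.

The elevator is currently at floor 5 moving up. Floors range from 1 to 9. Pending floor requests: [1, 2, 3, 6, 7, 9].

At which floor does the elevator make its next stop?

Current floor: 5, direction: up
Requests above: [6, 7, 9]
Requests below: [1, 2, 3]
Moving up and requests lie above → nearest above is min([6, 7, 9]) = 6

Answer: 6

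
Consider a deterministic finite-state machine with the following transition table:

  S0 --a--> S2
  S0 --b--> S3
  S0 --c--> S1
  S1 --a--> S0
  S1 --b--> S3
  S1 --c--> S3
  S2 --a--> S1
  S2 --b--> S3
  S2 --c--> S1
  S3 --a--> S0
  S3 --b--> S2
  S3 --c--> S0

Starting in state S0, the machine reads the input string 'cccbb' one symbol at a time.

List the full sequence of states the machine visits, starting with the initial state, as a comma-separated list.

Start: S0
  read 'c': S0 --c--> S1
  read 'c': S1 --c--> S3
  read 'c': S3 --c--> S0
  read 'b': S0 --b--> S3
  read 'b': S3 --b--> S2

Answer: S0, S1, S3, S0, S3, S2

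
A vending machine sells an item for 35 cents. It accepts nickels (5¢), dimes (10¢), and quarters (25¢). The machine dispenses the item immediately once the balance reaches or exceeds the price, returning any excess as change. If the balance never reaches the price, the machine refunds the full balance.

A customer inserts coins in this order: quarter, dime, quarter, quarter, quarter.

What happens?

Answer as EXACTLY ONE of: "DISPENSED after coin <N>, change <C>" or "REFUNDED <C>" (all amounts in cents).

Answer: DISPENSED after coin 2, change 0

Derivation:
Price: 35¢
Coin 1 (quarter, 25¢): balance = 25¢
Coin 2 (dime, 10¢): balance = 35¢
  → balance >= price → DISPENSE, change = 35 - 35 = 0¢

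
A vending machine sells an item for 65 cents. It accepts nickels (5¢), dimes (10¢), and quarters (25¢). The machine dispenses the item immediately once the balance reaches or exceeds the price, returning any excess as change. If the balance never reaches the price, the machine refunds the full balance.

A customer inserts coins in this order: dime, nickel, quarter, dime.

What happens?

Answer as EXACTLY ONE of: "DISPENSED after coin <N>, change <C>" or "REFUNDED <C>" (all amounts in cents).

Price: 65¢
Coin 1 (dime, 10¢): balance = 10¢
Coin 2 (nickel, 5¢): balance = 15¢
Coin 3 (quarter, 25¢): balance = 40¢
Coin 4 (dime, 10¢): balance = 50¢
All coins inserted, balance 50¢ < price 65¢ → REFUND 50¢

Answer: REFUNDED 50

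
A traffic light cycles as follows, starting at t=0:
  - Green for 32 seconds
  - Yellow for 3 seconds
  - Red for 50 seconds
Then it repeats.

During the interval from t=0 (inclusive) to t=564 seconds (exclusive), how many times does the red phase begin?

Cycle = 32+3+50 = 85s
red phase starts at t = k*85 + 35 for k=0,1,2,...
Need k*85+35 < 564 → k < 6.224
k ∈ {0, ..., 6} → 7 starts

Answer: 7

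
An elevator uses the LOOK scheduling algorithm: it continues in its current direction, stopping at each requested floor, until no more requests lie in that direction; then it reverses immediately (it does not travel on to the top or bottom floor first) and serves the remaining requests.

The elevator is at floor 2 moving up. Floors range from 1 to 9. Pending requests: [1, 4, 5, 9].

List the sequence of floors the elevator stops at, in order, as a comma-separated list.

Current: 2, moving UP
Serve above first (ascending): [4, 5, 9]
Then reverse, serve below (descending): [1]

Answer: 4, 5, 9, 1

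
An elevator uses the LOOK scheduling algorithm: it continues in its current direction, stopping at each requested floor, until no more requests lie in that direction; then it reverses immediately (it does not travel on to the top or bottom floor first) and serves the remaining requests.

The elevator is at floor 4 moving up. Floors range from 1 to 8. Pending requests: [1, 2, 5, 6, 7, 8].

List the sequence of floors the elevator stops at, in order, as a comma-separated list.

Current: 4, moving UP
Serve above first (ascending): [5, 6, 7, 8]
Then reverse, serve below (descending): [2, 1]

Answer: 5, 6, 7, 8, 2, 1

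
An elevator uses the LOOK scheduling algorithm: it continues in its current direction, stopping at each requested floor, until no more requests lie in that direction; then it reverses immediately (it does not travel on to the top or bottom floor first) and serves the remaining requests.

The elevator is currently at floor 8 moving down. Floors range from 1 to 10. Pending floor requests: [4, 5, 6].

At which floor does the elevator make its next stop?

Answer: 6

Derivation:
Current floor: 8, direction: down
Requests above: []
Requests below: [4, 5, 6]
Moving down and requests lie below → nearest below is max([4, 5, 6]) = 6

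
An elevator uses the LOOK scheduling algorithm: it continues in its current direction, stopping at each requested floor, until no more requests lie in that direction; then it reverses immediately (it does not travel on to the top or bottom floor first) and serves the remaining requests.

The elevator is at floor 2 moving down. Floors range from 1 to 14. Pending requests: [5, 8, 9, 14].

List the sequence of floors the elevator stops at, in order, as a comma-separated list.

Current: 2, moving DOWN
Serve below first (descending): []
Then reverse, serve above (ascending): [5, 8, 9, 14]

Answer: 5, 8, 9, 14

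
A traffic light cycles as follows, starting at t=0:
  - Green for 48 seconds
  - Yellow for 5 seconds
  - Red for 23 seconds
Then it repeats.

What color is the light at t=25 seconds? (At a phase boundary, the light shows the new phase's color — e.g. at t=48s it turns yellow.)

Answer: green

Derivation:
Cycle length = 48 + 5 + 23 = 76s
t = 25, phase_t = 25 mod 76 = 25
25 < 48 (green end) → GREEN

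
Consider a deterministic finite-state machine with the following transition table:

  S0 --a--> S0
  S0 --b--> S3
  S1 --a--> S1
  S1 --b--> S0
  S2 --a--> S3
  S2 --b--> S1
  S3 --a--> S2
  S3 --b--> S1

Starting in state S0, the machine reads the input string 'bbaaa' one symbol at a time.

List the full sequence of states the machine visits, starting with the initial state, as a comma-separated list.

Start: S0
  read 'b': S0 --b--> S3
  read 'b': S3 --b--> S1
  read 'a': S1 --a--> S1
  read 'a': S1 --a--> S1
  read 'a': S1 --a--> S1

Answer: S0, S3, S1, S1, S1, S1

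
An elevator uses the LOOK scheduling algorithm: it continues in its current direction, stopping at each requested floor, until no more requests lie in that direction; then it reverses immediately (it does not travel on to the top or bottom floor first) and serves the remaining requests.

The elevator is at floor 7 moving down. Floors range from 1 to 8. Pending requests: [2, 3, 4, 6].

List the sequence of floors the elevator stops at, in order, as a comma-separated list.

Answer: 6, 4, 3, 2

Derivation:
Current: 7, moving DOWN
Serve below first (descending): [6, 4, 3, 2]
Then reverse, serve above (ascending): []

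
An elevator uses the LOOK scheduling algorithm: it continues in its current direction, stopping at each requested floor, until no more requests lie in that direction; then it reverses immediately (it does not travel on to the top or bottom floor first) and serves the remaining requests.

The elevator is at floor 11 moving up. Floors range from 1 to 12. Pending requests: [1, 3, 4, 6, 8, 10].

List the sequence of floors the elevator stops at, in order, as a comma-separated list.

Current: 11, moving UP
Serve above first (ascending): []
Then reverse, serve below (descending): [10, 8, 6, 4, 3, 1]

Answer: 10, 8, 6, 4, 3, 1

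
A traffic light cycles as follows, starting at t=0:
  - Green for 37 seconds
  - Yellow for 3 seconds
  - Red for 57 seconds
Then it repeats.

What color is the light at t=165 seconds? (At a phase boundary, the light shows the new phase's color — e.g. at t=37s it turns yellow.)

Answer: red

Derivation:
Cycle length = 37 + 3 + 57 = 97s
t = 165, phase_t = 165 mod 97 = 68
68 >= 40 → RED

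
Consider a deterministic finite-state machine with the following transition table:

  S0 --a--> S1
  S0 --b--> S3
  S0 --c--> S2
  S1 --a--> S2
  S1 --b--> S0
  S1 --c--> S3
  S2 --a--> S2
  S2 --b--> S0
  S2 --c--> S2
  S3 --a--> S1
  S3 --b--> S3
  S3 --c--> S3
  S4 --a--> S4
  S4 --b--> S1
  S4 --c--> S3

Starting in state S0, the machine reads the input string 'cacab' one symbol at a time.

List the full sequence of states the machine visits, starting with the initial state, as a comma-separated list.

Answer: S0, S2, S2, S2, S2, S0

Derivation:
Start: S0
  read 'c': S0 --c--> S2
  read 'a': S2 --a--> S2
  read 'c': S2 --c--> S2
  read 'a': S2 --a--> S2
  read 'b': S2 --b--> S0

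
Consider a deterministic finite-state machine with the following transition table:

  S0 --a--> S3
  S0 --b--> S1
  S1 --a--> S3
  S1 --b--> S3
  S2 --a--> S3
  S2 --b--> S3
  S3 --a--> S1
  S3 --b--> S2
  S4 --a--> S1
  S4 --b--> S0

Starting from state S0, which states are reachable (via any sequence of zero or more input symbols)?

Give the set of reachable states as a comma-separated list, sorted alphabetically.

Answer: S0, S1, S2, S3

Derivation:
BFS from S0:
  visit S0: S0--a-->S3 (new), S0--b-->S1 (new)
  visit S3: S3--a-->S1 (seen), S3--b-->S2 (new)
  visit S1: S1--a-->S3 (seen), S1--b-->S3 (seen)
  visit S2: S2--a-->S3 (seen), S2--b-->S3 (seen)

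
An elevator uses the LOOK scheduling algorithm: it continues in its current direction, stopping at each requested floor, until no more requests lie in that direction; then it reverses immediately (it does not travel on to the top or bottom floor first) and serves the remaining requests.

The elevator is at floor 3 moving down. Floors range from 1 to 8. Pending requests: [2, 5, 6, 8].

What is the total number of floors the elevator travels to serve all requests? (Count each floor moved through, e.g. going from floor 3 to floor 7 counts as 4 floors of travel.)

Start at floor 3 moving down, LOOK stop order: [2, 5, 6, 8]
  3 → 2: |2-3| = 1, total = 1
  2 → 5: |5-2| = 3, total = 4
  5 → 6: |6-5| = 1, total = 5
  6 → 8: |8-6| = 2, total = 7

Answer: 7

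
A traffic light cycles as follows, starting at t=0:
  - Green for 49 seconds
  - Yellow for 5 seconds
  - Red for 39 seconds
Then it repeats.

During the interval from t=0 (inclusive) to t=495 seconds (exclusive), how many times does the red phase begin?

Cycle = 49+5+39 = 93s
red phase starts at t = k*93 + 54 for k=0,1,2,...
Need k*93+54 < 495 → k < 4.742
k ∈ {0, ..., 4} → 5 starts

Answer: 5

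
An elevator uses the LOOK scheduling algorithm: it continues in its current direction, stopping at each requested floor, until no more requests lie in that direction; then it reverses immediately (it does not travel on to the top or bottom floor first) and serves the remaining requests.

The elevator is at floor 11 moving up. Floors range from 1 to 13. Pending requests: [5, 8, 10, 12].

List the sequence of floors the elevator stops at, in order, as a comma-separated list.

Answer: 12, 10, 8, 5

Derivation:
Current: 11, moving UP
Serve above first (ascending): [12]
Then reverse, serve below (descending): [10, 8, 5]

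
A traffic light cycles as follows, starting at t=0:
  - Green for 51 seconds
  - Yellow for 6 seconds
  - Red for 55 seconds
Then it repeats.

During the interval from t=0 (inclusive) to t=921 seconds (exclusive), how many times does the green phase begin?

Cycle = 51+6+55 = 112s
green phase starts at t = k*112 + 0 for k=0,1,2,...
Need k*112+0 < 921 → k < 8.223
k ∈ {0, ..., 8} → 9 starts

Answer: 9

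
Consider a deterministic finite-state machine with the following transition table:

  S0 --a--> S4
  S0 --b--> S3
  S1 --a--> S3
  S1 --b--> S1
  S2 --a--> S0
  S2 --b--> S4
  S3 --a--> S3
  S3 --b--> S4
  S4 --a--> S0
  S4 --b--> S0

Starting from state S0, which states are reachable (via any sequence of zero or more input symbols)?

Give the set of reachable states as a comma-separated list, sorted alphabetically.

BFS from S0:
  visit S0: S0--a-->S4 (new), S0--b-->S3 (new)
  visit S4: S4--a-->S0 (seen), S4--b-->S0 (seen)
  visit S3: S3--a-->S3 (seen), S3--b-->S4 (seen)

Answer: S0, S3, S4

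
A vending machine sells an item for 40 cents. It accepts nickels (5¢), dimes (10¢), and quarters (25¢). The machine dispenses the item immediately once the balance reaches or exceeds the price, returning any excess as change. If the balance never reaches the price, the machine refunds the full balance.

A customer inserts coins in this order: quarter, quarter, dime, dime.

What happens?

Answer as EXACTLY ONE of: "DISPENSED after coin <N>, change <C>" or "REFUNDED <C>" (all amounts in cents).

Price: 40¢
Coin 1 (quarter, 25¢): balance = 25¢
Coin 2 (quarter, 25¢): balance = 50¢
  → balance >= price → DISPENSE, change = 50 - 40 = 10¢

Answer: DISPENSED after coin 2, change 10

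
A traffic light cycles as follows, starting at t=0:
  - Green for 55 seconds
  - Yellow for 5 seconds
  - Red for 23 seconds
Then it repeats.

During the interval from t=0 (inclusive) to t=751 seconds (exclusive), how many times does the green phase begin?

Answer: 10

Derivation:
Cycle = 55+5+23 = 83s
green phase starts at t = k*83 + 0 for k=0,1,2,...
Need k*83+0 < 751 → k < 9.048
k ∈ {0, ..., 9} → 10 starts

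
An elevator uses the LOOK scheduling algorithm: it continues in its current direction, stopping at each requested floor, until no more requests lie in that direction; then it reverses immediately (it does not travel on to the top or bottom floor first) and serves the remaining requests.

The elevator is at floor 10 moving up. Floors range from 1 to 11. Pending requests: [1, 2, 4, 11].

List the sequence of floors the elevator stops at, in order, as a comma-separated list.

Current: 10, moving UP
Serve above first (ascending): [11]
Then reverse, serve below (descending): [4, 2, 1]

Answer: 11, 4, 2, 1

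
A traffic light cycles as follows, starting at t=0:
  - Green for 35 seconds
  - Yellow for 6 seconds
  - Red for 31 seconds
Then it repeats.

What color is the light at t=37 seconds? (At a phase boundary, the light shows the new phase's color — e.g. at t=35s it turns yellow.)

Answer: yellow

Derivation:
Cycle length = 35 + 6 + 31 = 72s
t = 37, phase_t = 37 mod 72 = 37
35 <= 37 < 41 (yellow end) → YELLOW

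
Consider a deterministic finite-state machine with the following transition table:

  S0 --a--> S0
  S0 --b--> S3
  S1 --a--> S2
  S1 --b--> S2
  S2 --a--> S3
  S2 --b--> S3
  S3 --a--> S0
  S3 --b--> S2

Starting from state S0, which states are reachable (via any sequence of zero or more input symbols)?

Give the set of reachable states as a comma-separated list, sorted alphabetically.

BFS from S0:
  visit S0: S0--a-->S0 (seen), S0--b-->S3 (new)
  visit S3: S3--a-->S0 (seen), S3--b-->S2 (new)
  visit S2: S2--a-->S3 (seen), S2--b-->S3 (seen)

Answer: S0, S2, S3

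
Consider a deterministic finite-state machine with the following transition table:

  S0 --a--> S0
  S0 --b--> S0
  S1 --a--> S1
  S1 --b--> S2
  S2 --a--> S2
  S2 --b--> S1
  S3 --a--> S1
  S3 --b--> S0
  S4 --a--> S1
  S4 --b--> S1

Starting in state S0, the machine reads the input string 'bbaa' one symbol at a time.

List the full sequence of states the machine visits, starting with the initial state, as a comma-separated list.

Start: S0
  read 'b': S0 --b--> S0
  read 'b': S0 --b--> S0
  read 'a': S0 --a--> S0
  read 'a': S0 --a--> S0

Answer: S0, S0, S0, S0, S0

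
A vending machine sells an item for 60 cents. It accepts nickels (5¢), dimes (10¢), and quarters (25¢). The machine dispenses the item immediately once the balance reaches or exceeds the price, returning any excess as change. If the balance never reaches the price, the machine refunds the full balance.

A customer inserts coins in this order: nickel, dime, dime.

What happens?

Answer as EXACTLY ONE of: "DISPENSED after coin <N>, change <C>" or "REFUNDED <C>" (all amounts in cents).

Price: 60¢
Coin 1 (nickel, 5¢): balance = 5¢
Coin 2 (dime, 10¢): balance = 15¢
Coin 3 (dime, 10¢): balance = 25¢
All coins inserted, balance 25¢ < price 60¢ → REFUND 25¢

Answer: REFUNDED 25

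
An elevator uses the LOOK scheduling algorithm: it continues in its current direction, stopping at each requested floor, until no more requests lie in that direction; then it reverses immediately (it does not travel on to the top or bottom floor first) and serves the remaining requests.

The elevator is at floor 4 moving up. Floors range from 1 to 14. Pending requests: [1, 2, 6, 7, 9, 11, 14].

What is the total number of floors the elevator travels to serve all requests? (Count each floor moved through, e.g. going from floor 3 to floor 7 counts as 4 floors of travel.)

Answer: 23

Derivation:
Start at floor 4 moving up, LOOK stop order: [6, 7, 9, 11, 14, 2, 1]
  4 → 6: |6-4| = 2, total = 2
  6 → 7: |7-6| = 1, total = 3
  7 → 9: |9-7| = 2, total = 5
  9 → 11: |11-9| = 2, total = 7
  11 → 14: |14-11| = 3, total = 10
  14 → 2: |2-14| = 12, total = 22
  2 → 1: |1-2| = 1, total = 23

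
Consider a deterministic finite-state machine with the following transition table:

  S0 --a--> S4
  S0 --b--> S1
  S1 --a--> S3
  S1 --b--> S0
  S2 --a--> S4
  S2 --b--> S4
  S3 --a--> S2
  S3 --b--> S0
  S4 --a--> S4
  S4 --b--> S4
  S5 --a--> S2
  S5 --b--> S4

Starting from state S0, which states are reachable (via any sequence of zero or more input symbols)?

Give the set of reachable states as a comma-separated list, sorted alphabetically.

Answer: S0, S1, S2, S3, S4

Derivation:
BFS from S0:
  visit S0: S0--a-->S4 (new), S0--b-->S1 (new)
  visit S4: S4--a-->S4 (seen), S4--b-->S4 (seen)
  visit S1: S1--a-->S3 (new), S1--b-->S0 (seen)
  visit S3: S3--a-->S2 (new), S3--b-->S0 (seen)
  visit S2: S2--a-->S4 (seen), S2--b-->S4 (seen)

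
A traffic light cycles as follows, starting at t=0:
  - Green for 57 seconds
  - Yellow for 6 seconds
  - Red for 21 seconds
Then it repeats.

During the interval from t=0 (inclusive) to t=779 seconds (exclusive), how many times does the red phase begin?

Answer: 9

Derivation:
Cycle = 57+6+21 = 84s
red phase starts at t = k*84 + 63 for k=0,1,2,...
Need k*84+63 < 779 → k < 8.524
k ∈ {0, ..., 8} → 9 starts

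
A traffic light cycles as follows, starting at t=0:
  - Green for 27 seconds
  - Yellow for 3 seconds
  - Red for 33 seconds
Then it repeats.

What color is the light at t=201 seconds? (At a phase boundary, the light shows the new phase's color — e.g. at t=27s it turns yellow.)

Cycle length = 27 + 3 + 33 = 63s
t = 201, phase_t = 201 mod 63 = 12
12 < 27 (green end) → GREEN

Answer: green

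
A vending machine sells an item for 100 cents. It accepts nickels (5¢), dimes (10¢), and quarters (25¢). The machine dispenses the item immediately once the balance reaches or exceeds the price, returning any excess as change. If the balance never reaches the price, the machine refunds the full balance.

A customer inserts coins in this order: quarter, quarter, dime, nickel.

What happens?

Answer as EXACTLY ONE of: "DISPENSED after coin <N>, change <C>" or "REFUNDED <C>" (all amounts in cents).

Price: 100¢
Coin 1 (quarter, 25¢): balance = 25¢
Coin 2 (quarter, 25¢): balance = 50¢
Coin 3 (dime, 10¢): balance = 60¢
Coin 4 (nickel, 5¢): balance = 65¢
All coins inserted, balance 65¢ < price 100¢ → REFUND 65¢

Answer: REFUNDED 65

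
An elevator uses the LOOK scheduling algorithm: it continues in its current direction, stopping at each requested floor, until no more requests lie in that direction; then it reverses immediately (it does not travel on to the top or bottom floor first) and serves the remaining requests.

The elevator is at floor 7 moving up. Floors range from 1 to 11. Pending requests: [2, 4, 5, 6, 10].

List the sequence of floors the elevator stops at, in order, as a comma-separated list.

Current: 7, moving UP
Serve above first (ascending): [10]
Then reverse, serve below (descending): [6, 5, 4, 2]

Answer: 10, 6, 5, 4, 2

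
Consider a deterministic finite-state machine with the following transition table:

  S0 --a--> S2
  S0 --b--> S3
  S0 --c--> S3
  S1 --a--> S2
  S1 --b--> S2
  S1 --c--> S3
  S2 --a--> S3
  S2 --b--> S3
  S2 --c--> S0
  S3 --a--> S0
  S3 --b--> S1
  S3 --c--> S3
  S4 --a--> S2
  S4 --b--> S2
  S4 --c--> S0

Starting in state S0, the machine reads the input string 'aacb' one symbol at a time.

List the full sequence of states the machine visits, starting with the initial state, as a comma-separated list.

Start: S0
  read 'a': S0 --a--> S2
  read 'a': S2 --a--> S3
  read 'c': S3 --c--> S3
  read 'b': S3 --b--> S1

Answer: S0, S2, S3, S3, S1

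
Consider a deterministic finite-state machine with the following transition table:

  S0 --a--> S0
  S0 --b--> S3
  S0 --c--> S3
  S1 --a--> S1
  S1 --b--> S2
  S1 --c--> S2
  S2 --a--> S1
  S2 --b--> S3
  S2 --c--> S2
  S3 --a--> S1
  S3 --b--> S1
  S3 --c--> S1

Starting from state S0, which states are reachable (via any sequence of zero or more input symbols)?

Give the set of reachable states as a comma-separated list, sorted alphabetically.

BFS from S0:
  visit S0: S0--a-->S0 (seen), S0--b-->S3 (new), S0--c-->S3 (seen)
  visit S3: S3--a-->S1 (new), S3--b-->S1 (seen), S3--c-->S1 (seen)
  visit S1: S1--a-->S1 (seen), S1--b-->S2 (new), S1--c-->S2 (seen)
  visit S2: S2--a-->S1 (seen), S2--b-->S3 (seen), S2--c-->S2 (seen)

Answer: S0, S1, S2, S3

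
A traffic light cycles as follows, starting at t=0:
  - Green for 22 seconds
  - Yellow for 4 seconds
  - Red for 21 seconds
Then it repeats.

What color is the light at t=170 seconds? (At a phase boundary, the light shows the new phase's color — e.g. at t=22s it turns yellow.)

Cycle length = 22 + 4 + 21 = 47s
t = 170, phase_t = 170 mod 47 = 29
29 >= 26 → RED

Answer: red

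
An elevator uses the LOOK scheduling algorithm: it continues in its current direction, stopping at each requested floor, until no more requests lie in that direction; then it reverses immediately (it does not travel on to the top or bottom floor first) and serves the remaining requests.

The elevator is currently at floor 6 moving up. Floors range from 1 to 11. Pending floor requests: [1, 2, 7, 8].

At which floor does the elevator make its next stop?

Answer: 7

Derivation:
Current floor: 6, direction: up
Requests above: [7, 8]
Requests below: [1, 2]
Moving up and requests lie above → nearest above is min([7, 8]) = 7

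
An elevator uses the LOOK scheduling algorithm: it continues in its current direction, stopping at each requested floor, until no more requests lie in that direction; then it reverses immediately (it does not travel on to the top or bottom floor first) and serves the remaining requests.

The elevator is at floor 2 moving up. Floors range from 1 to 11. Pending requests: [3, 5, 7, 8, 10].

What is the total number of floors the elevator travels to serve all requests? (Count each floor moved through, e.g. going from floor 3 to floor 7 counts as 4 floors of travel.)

Answer: 8

Derivation:
Start at floor 2 moving up, LOOK stop order: [3, 5, 7, 8, 10]
  2 → 3: |3-2| = 1, total = 1
  3 → 5: |5-3| = 2, total = 3
  5 → 7: |7-5| = 2, total = 5
  7 → 8: |8-7| = 1, total = 6
  8 → 10: |10-8| = 2, total = 8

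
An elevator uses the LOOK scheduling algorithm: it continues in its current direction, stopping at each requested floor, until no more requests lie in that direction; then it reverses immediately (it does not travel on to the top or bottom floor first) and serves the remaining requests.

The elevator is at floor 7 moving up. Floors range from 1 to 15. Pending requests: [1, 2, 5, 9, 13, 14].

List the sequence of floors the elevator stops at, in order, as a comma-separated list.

Answer: 9, 13, 14, 5, 2, 1

Derivation:
Current: 7, moving UP
Serve above first (ascending): [9, 13, 14]
Then reverse, serve below (descending): [5, 2, 1]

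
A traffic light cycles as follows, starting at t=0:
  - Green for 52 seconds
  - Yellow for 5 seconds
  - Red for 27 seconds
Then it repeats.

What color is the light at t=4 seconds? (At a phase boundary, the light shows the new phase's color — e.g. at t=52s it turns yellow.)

Answer: green

Derivation:
Cycle length = 52 + 5 + 27 = 84s
t = 4, phase_t = 4 mod 84 = 4
4 < 52 (green end) → GREEN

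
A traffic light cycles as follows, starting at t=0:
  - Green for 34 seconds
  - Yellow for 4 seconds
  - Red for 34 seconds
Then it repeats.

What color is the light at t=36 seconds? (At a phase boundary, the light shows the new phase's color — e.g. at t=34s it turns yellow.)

Cycle length = 34 + 4 + 34 = 72s
t = 36, phase_t = 36 mod 72 = 36
34 <= 36 < 38 (yellow end) → YELLOW

Answer: yellow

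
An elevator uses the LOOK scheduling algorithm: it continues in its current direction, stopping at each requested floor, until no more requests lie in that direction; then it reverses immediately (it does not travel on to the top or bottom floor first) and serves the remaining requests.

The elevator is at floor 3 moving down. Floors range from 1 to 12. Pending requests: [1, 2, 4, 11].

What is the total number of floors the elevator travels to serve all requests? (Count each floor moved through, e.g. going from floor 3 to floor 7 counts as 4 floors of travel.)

Answer: 12

Derivation:
Start at floor 3 moving down, LOOK stop order: [2, 1, 4, 11]
  3 → 2: |2-3| = 1, total = 1
  2 → 1: |1-2| = 1, total = 2
  1 → 4: |4-1| = 3, total = 5
  4 → 11: |11-4| = 7, total = 12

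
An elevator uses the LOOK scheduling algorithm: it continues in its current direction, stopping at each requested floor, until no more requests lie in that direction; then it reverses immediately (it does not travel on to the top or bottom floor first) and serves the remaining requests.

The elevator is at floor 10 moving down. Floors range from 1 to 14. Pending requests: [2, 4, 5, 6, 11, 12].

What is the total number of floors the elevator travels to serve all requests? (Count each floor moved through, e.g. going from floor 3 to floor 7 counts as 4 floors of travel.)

Start at floor 10 moving down, LOOK stop order: [6, 5, 4, 2, 11, 12]
  10 → 6: |6-10| = 4, total = 4
  6 → 5: |5-6| = 1, total = 5
  5 → 4: |4-5| = 1, total = 6
  4 → 2: |2-4| = 2, total = 8
  2 → 11: |11-2| = 9, total = 17
  11 → 12: |12-11| = 1, total = 18

Answer: 18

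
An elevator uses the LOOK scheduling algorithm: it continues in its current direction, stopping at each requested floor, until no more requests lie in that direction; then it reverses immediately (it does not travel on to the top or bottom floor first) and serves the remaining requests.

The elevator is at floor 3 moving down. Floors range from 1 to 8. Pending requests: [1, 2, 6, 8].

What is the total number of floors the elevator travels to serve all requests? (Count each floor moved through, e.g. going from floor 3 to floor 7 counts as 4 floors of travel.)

Start at floor 3 moving down, LOOK stop order: [2, 1, 6, 8]
  3 → 2: |2-3| = 1, total = 1
  2 → 1: |1-2| = 1, total = 2
  1 → 6: |6-1| = 5, total = 7
  6 → 8: |8-6| = 2, total = 9

Answer: 9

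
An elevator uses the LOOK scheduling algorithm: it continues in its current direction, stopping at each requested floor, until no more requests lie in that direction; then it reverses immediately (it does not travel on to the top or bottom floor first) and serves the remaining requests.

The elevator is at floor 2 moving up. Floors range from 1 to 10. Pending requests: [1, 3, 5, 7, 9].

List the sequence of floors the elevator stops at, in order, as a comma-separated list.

Current: 2, moving UP
Serve above first (ascending): [3, 5, 7, 9]
Then reverse, serve below (descending): [1]

Answer: 3, 5, 7, 9, 1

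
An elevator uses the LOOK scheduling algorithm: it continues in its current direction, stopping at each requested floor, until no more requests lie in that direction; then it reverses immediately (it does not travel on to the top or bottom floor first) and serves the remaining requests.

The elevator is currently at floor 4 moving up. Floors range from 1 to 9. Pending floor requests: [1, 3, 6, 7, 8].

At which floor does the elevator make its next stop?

Answer: 6

Derivation:
Current floor: 4, direction: up
Requests above: [6, 7, 8]
Requests below: [1, 3]
Moving up and requests lie above → nearest above is min([6, 7, 8]) = 6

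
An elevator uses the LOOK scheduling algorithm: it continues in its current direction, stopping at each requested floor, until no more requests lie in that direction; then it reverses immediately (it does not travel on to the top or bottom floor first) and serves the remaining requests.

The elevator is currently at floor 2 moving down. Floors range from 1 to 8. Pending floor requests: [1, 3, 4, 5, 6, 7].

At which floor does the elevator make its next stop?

Current floor: 2, direction: down
Requests above: [3, 4, 5, 6, 7]
Requests below: [1]
Moving down and requests lie below → nearest below is max([1]) = 1

Answer: 1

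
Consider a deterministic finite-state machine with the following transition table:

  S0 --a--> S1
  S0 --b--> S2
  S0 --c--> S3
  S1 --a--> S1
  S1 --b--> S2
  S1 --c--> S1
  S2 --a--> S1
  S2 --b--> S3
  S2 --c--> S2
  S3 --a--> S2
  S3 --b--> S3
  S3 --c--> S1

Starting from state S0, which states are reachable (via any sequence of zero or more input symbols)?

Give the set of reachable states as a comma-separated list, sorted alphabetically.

BFS from S0:
  visit S0: S0--a-->S1 (new), S0--b-->S2 (new), S0--c-->S3 (new)
  visit S1: S1--a-->S1 (seen), S1--b-->S2 (seen), S1--c-->S1 (seen)
  visit S2: S2--a-->S1 (seen), S2--b-->S3 (seen), S2--c-->S2 (seen)
  visit S3: S3--a-->S2 (seen), S3--b-->S3 (seen), S3--c-->S1 (seen)

Answer: S0, S1, S2, S3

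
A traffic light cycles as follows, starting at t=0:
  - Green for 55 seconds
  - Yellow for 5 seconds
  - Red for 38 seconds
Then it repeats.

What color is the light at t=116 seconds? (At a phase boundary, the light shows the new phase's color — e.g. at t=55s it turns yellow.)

Answer: green

Derivation:
Cycle length = 55 + 5 + 38 = 98s
t = 116, phase_t = 116 mod 98 = 18
18 < 55 (green end) → GREEN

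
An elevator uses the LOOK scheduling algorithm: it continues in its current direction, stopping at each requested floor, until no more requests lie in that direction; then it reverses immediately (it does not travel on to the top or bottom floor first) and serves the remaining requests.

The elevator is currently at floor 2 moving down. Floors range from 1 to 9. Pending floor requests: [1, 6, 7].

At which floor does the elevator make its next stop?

Current floor: 2, direction: down
Requests above: [6, 7]
Requests below: [1]
Moving down and requests lie below → nearest below is max([1]) = 1

Answer: 1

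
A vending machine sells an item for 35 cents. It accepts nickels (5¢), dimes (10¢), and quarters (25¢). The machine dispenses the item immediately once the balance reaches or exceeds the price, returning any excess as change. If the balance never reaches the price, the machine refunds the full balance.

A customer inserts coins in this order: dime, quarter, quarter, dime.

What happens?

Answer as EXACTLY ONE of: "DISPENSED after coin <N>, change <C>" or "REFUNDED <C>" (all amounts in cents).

Answer: DISPENSED after coin 2, change 0

Derivation:
Price: 35¢
Coin 1 (dime, 10¢): balance = 10¢
Coin 2 (quarter, 25¢): balance = 35¢
  → balance >= price → DISPENSE, change = 35 - 35 = 0¢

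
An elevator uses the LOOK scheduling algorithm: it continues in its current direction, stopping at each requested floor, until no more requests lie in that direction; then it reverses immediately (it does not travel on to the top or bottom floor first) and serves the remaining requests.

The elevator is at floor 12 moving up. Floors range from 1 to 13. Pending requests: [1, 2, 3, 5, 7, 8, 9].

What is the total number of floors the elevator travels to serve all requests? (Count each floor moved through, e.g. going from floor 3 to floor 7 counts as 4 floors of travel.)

Start at floor 12 moving up, LOOK stop order: [9, 8, 7, 5, 3, 2, 1]
  12 → 9: |9-12| = 3, total = 3
  9 → 8: |8-9| = 1, total = 4
  8 → 7: |7-8| = 1, total = 5
  7 → 5: |5-7| = 2, total = 7
  5 → 3: |3-5| = 2, total = 9
  3 → 2: |2-3| = 1, total = 10
  2 → 1: |1-2| = 1, total = 11

Answer: 11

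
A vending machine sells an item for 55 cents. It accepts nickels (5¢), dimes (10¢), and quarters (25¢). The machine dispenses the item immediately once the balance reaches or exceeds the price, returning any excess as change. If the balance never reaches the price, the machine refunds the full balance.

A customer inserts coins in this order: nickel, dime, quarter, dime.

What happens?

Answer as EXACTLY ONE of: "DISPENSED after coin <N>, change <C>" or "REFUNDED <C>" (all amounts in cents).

Price: 55¢
Coin 1 (nickel, 5¢): balance = 5¢
Coin 2 (dime, 10¢): balance = 15¢
Coin 3 (quarter, 25¢): balance = 40¢
Coin 4 (dime, 10¢): balance = 50¢
All coins inserted, balance 50¢ < price 55¢ → REFUND 50¢

Answer: REFUNDED 50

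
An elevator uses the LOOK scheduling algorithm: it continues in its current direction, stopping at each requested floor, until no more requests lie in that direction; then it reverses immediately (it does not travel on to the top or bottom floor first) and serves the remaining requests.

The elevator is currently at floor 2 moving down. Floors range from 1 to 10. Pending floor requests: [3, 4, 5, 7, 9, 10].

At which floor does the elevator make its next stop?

Answer: 3

Derivation:
Current floor: 2, direction: down
Requests above: [3, 4, 5, 7, 9, 10]
Requests below: []
Moving down but no requests below → reverse; nearest above is min([3, 4, 5, 7, 9, 10]) = 3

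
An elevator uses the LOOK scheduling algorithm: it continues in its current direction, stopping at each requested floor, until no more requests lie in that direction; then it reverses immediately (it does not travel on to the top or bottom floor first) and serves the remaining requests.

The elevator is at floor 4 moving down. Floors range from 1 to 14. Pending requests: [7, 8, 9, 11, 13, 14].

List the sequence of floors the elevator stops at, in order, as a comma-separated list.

Answer: 7, 8, 9, 11, 13, 14

Derivation:
Current: 4, moving DOWN
Serve below first (descending): []
Then reverse, serve above (ascending): [7, 8, 9, 11, 13, 14]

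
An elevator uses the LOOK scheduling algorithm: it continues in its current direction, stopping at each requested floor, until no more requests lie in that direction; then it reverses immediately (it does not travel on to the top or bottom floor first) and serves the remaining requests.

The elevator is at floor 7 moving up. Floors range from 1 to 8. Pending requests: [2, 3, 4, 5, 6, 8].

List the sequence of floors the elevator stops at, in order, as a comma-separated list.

Answer: 8, 6, 5, 4, 3, 2

Derivation:
Current: 7, moving UP
Serve above first (ascending): [8]
Then reverse, serve below (descending): [6, 5, 4, 3, 2]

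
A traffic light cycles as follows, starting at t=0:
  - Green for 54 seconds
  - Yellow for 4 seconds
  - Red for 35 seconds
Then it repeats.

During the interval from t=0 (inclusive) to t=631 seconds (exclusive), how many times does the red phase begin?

Answer: 7

Derivation:
Cycle = 54+4+35 = 93s
red phase starts at t = k*93 + 58 for k=0,1,2,...
Need k*93+58 < 631 → k < 6.161
k ∈ {0, ..., 6} → 7 starts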